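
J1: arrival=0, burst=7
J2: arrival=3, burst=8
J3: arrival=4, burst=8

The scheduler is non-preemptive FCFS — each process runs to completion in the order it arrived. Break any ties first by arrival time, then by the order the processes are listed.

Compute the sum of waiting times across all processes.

Schedule: | J1 0-7 | J2 7-15 | J3 15-23 |
Completion: J1=7  J2=15  J3=23
Turnaround (C−A): J1=7  J2=12  J3=19
Waiting = turnaround − burst: J1=0, J2=4, J3=11
Total waiting = 0 + 4 + 11 = 15

15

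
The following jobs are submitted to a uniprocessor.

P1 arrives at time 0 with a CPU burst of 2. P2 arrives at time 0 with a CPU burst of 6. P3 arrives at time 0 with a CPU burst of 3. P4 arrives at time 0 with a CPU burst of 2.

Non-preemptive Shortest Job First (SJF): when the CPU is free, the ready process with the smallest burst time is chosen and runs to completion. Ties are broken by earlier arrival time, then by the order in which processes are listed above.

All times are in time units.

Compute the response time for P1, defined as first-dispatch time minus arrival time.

Timeline: | P1 0-2 | P4 2-4 | P3 4-7 | P2 7-13 |
Completion: P1=2  P2=13  P3=7  P4=4
Turnaround (C−A): P1=2  P2=13  P3=7  P4=4
Response(P1) = first start − arrival = 0 − 0 = 0

0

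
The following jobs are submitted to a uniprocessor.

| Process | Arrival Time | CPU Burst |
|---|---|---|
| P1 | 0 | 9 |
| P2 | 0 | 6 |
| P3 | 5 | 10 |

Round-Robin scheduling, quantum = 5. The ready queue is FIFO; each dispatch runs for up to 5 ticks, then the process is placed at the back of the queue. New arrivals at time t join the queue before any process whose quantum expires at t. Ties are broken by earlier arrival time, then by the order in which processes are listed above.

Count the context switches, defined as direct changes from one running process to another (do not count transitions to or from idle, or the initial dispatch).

Schedule: | P1 0-5 | P2 5-10 | P3 10-15 | P1 15-19 | P2 19-20 | P3 20-25 |
Completion: P1=19  P2=20  P3=25
Turnaround (C−A): P1=19  P2=20  P3=20

5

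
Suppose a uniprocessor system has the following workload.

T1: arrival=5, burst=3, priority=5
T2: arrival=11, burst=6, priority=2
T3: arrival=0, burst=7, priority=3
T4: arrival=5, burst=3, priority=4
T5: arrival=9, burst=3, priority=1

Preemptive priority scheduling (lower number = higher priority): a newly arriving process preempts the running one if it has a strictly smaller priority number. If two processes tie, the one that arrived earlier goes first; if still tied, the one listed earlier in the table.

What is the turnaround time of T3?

7

Gantt: | T3 0-7 | T4 7-9 | T5 9-12 | T2 12-18 | T4 18-19 | T1 19-22 |
Completion: T1=22  T2=18  T3=7  T4=19  T5=12
Turnaround(T3) = completion − arrival = 7 − 0 = 7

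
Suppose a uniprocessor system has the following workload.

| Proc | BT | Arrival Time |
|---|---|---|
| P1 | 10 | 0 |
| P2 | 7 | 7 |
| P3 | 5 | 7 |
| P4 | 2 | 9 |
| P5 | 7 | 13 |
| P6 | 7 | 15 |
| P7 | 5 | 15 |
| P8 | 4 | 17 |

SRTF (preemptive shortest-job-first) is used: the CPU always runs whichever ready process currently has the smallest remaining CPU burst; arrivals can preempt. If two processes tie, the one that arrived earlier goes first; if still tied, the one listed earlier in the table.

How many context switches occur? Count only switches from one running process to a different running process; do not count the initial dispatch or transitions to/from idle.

Schedule: | P1 0-10 | P4 10-12 | P3 12-17 | P8 17-21 | P7 21-26 | P2 26-33 | P5 33-40 | P6 40-47 |
Completion: P1=10  P2=33  P3=17  P4=12  P5=40  P6=47  P7=26  P8=21
Turnaround (C−A): P1=10  P2=26  P3=10  P4=3  P5=27  P6=32  P7=11  P8=4

7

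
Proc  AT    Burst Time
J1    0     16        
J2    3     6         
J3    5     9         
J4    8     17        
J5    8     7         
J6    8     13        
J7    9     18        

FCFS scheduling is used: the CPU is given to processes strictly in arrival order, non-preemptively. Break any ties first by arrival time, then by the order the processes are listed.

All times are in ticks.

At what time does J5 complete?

55

Gantt: | J1 0-16 | J2 16-22 | J3 22-31 | J4 31-48 | J5 48-55 | J6 55-68 | J7 68-86 |
Completion: J1=16  J2=22  J3=31  J4=48  J5=55  J6=68  J7=86
Turnaround (C−A): J1=16  J2=19  J3=26  J4=40  J5=47  J6=60  J7=77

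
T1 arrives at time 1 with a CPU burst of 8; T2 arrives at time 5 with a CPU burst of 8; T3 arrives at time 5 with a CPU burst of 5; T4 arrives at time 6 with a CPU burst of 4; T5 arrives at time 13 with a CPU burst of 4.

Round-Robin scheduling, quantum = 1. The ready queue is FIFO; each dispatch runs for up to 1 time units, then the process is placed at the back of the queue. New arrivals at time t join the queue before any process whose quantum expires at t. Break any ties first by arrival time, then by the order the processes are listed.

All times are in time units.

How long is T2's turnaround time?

25

Schedule: | idle 0-1 | T1 1-5 | T2 5-6 | T3 6-7 | T1 7-8 | T4 8-9 | T2 9-10 | T3 10-11 | T1 11-12 | T4 12-13 | T2 13-14 | T3 14-15 | T1 15-16 | T5 16-17 | T4 17-18 | T2 18-19 | T3 19-20 | T1 20-21 | T5 21-22 | T4 22-23 | T2 23-24 | T3 24-25 | T5 25-26 | T2 26-27 | T5 27-28 | T2 28-30 |
Completion: T1=21  T2=30  T3=25  T4=23  T5=28
Turnaround (C−A): T1=20  T2=25  T3=20  T4=17  T5=15
Turnaround(T2) = completion − arrival = 30 − 5 = 25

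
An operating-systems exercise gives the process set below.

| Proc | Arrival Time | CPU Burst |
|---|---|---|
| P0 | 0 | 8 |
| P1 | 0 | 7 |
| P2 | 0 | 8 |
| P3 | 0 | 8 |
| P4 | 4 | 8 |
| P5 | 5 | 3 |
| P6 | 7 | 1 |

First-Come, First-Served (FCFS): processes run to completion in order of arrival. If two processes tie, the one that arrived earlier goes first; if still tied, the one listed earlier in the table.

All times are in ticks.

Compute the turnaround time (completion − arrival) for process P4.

35

Gantt: | P0 0-8 | P1 8-15 | P2 15-23 | P3 23-31 | P4 31-39 | P5 39-42 | P6 42-43 |
Completion: P0=8  P1=15  P2=23  P3=31  P4=39  P5=42  P6=43
Turnaround(P4) = completion − arrival = 39 − 4 = 35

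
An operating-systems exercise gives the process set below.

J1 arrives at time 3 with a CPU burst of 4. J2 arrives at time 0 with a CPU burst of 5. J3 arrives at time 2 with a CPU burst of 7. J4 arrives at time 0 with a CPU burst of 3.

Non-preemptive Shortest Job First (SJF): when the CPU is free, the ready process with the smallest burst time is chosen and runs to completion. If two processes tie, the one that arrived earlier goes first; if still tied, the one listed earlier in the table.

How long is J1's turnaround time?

4

Timeline: | J4 0-3 | J1 3-7 | J2 7-12 | J3 12-19 |
Completion: J1=7  J2=12  J3=19  J4=3
Turnaround (C−A): J1=4  J2=12  J3=17  J4=3
Turnaround(J1) = completion − arrival = 7 − 3 = 4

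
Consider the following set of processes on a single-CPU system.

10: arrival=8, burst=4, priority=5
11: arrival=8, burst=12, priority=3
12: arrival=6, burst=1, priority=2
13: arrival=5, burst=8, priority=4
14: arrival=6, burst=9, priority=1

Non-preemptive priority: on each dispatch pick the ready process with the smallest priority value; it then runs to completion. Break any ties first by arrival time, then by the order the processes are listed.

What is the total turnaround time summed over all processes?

Timeline: | idle 0-5 | 13 5-13 | 14 13-22 | 12 22-23 | 11 23-35 | 10 35-39 |
Completion: 10=39  11=35  12=23  13=13  14=22
Turnaround (C−A): 10=31  11=27  12=17  13=8  14=16
Turnaround = completion − arrival: 10=31, 11=27, 12=17, 13=8, 14=16
Total turnaround = 31 + 27 + 17 + 8 + 16 = 99

99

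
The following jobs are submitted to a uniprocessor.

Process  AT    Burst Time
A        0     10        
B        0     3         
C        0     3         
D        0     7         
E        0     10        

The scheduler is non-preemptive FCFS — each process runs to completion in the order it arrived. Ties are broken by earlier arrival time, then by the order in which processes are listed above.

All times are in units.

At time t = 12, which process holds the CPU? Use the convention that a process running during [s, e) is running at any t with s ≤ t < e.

Gantt: | A 0-10 | B 10-13 | C 13-16 | D 16-23 | E 23-33 |
Completion: A=10  B=13  C=16  D=23  E=33

B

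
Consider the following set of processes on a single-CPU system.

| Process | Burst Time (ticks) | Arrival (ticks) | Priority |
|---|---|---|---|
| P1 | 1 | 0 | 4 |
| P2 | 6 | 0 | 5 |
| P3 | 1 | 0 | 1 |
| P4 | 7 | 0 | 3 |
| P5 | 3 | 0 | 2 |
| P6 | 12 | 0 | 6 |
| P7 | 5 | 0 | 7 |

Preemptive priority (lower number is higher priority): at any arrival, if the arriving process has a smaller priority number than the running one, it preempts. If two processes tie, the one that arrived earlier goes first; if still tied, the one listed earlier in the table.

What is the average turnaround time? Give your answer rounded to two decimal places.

15.86

Timeline: | P3 0-1 | P5 1-4 | P4 4-11 | P1 11-12 | P2 12-18 | P6 18-30 | P7 30-35 |
Completion: P1=12  P2=18  P3=1  P4=11  P5=4  P6=30  P7=35
Turnaround (C−A): P1=12  P2=18  P3=1  P4=11  P5=4  P6=30  P7=35
Turnaround times: P1=12, P2=18, P3=1, P4=11, P5=4, P6=30, P7=35
Average turnaround = (12+18+1+11+4+30+35) / 7 = 111/7 = 15.86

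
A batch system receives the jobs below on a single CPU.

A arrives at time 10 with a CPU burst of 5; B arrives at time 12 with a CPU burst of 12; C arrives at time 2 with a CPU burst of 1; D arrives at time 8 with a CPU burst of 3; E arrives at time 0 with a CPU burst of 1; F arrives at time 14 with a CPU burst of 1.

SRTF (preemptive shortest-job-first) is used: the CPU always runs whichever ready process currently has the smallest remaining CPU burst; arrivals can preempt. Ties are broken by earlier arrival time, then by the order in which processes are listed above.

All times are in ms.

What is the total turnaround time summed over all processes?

Schedule: | E 0-1 | idle 1-2 | C 2-3 | idle 3-8 | D 8-11 | A 11-14 | F 14-15 | A 15-17 | B 17-29 |
Completion: A=17  B=29  C=3  D=11  E=1  F=15
Turnaround = completion − arrival: A=7, B=17, C=1, D=3, E=1, F=1
Total turnaround = 7 + 17 + 1 + 3 + 1 + 1 = 30

30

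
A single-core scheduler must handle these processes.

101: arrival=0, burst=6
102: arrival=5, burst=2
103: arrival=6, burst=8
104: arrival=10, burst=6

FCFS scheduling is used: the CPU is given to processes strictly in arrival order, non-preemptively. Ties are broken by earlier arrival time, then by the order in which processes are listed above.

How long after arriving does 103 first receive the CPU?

Gantt: | 101 0-6 | 102 6-8 | 103 8-16 | 104 16-22 |
Completion: 101=6  102=8  103=16  104=22
Response(103) = first start − arrival = 8 − 6 = 2

2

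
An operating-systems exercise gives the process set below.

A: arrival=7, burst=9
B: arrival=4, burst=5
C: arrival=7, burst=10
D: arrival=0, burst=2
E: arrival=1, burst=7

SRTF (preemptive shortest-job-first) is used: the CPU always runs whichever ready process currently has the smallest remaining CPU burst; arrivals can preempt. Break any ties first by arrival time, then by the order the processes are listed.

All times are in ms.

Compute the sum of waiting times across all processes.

29

Schedule: | D 0-2 | E 2-9 | B 9-14 | A 14-23 | C 23-33 |
Completion: A=23  B=14  C=33  D=2  E=9
Turnaround (C−A): A=16  B=10  C=26  D=2  E=8
Waiting = turnaround − burst: A=7, B=5, C=16, D=0, E=1
Total waiting = 7 + 5 + 16 + 0 + 1 = 29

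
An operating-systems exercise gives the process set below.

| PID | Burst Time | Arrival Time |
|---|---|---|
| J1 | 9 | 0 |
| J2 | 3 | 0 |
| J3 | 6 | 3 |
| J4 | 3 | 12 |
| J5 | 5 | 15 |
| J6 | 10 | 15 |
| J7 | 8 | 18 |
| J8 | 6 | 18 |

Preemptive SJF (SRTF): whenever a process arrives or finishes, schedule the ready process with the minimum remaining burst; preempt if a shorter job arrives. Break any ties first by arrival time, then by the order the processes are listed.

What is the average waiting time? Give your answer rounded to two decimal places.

Gantt: | J2 0-3 | J3 3-9 | J1 9-12 | J4 12-15 | J5 15-20 | J1 20-26 | J8 26-32 | J7 32-40 | J6 40-50 |
Completion: J1=26  J2=3  J3=9  J4=15  J5=20  J6=50  J7=40  J8=32
Waiting times: J1=17, J2=0, J3=0, J4=0, J5=0, J6=25, J7=14, J8=8
Average waiting = (17+0+0+0+0+25+14+8) / 8 = 64/8 = 8.00

8.00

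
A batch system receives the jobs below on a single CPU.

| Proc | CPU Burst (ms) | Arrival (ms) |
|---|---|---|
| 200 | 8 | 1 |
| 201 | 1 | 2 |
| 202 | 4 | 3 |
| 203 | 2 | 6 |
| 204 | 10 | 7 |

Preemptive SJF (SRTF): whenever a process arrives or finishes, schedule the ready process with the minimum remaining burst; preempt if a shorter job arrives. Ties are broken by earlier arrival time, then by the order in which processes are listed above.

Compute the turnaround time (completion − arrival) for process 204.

Schedule: | idle 0-1 | 200 1-2 | 201 2-3 | 202 3-7 | 203 7-9 | 200 9-16 | 204 16-26 |
Completion: 200=16  201=3  202=7  203=9  204=26
Turnaround(204) = completion − arrival = 26 − 7 = 19

19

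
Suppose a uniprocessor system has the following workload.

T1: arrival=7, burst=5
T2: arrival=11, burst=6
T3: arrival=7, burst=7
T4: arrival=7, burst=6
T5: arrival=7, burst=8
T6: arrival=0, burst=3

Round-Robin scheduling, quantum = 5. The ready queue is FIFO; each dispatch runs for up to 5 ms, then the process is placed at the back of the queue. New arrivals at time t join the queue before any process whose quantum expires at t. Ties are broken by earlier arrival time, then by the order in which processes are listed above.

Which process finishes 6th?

Gantt: | T6 0-3 | idle 3-7 | T1 7-12 | T3 12-17 | T4 17-22 | T5 22-27 | T2 27-32 | T3 32-34 | T4 34-35 | T5 35-38 | T2 38-39 |
Completion: T1=12  T2=39  T3=34  T4=35  T5=38  T6=3
Turnaround (C−A): T1=5  T2=28  T3=27  T4=28  T5=31  T6=3
Finish order: T6 → T1 → T3 → T4 → T5 → T2

T2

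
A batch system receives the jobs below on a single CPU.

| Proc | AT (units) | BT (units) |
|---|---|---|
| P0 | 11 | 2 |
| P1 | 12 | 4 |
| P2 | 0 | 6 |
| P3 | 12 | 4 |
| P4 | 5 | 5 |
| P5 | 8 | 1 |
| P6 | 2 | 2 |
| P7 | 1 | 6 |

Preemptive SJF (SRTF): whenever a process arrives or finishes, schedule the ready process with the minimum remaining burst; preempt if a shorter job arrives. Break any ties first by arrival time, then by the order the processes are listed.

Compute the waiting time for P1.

4

Timeline: | P2 0-2 | P6 2-4 | P2 4-8 | P5 8-9 | P4 9-11 | P0 11-13 | P4 13-16 | P1 16-20 | P3 20-24 | P7 24-30 |
Completion: P0=13  P1=20  P2=8  P3=24  P4=16  P5=9  P6=4  P7=30
Waiting(P1) = turnaround − burst = 8 − 4 = 4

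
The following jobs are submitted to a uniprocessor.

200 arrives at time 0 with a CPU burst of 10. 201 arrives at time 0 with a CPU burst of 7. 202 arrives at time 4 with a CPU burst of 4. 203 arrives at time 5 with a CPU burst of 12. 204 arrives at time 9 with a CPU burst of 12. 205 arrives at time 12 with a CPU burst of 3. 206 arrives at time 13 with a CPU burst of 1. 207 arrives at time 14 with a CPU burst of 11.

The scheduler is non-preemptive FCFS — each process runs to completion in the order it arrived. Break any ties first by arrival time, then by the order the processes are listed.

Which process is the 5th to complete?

Timeline: | 200 0-10 | 201 10-17 | 202 17-21 | 203 21-33 | 204 33-45 | 205 45-48 | 206 48-49 | 207 49-60 |
Completion: 200=10  201=17  202=21  203=33  204=45  205=48  206=49  207=60
Finish order: 200 → 201 → 202 → 203 → 204 → 205 → 206 → 207

204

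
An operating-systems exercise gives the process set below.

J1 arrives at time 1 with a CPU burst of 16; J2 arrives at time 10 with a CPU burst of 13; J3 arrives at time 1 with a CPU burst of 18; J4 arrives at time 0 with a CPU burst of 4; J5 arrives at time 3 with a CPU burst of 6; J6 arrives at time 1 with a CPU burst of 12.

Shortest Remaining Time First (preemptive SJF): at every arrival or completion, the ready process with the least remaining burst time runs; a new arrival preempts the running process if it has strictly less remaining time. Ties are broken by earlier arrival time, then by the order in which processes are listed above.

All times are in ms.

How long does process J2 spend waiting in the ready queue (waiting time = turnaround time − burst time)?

12

Schedule: | J4 0-4 | J5 4-10 | J6 10-22 | J2 22-35 | J1 35-51 | J3 51-69 |
Completion: J1=51  J2=35  J3=69  J4=4  J5=10  J6=22
Turnaround (C−A): J1=50  J2=25  J3=68  J4=4  J5=7  J6=21
Waiting(J2) = turnaround − burst = 25 − 13 = 12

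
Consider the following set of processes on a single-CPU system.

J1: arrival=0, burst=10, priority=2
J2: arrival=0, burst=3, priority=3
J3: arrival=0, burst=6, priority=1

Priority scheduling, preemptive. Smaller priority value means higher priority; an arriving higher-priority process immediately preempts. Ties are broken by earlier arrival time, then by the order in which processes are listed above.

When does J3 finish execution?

Gantt: | J3 0-6 | J1 6-16 | J2 16-19 |
Completion: J1=16  J2=19  J3=6
Turnaround (C−A): J1=16  J2=19  J3=6

6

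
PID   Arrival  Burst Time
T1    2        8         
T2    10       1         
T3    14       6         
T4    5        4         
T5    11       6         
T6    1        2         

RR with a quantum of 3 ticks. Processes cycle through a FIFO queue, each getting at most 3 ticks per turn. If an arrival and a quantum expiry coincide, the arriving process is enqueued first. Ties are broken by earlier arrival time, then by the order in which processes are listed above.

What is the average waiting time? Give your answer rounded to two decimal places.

5.33

Schedule: | idle 0-1 | T6 1-3 | T1 3-6 | T4 6-9 | T1 9-12 | T4 12-13 | T2 13-14 | T5 14-17 | T1 17-19 | T3 19-22 | T5 22-25 | T3 25-28 |
Completion: T1=19  T2=14  T3=28  T4=13  T5=25  T6=3
Turnaround (C−A): T1=17  T2=4  T3=14  T4=8  T5=14  T6=2
Waiting times: T1=9, T2=3, T3=8, T4=4, T5=8, T6=0
Average waiting = (9+3+8+4+8+0) / 6 = 32/6 = 5.33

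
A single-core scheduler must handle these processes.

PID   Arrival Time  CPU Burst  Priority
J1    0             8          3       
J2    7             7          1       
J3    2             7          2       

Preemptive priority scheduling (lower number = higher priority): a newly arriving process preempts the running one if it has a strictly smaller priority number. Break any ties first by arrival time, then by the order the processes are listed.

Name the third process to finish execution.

J1

Gantt: | J1 0-2 | J3 2-7 | J2 7-14 | J3 14-16 | J1 16-22 |
Completion: J1=22  J2=14  J3=16
Finish order: J2 → J3 → J1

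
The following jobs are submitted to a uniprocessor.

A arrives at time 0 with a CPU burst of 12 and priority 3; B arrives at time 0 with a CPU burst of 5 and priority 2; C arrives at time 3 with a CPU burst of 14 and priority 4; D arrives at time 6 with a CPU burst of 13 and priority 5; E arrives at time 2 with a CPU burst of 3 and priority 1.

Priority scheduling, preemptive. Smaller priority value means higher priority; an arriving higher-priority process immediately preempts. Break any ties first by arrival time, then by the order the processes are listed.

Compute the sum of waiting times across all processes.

56

Timeline: | B 0-2 | E 2-5 | B 5-8 | A 8-20 | C 20-34 | D 34-47 |
Completion: A=20  B=8  C=34  D=47  E=5
Turnaround (C−A): A=20  B=8  C=31  D=41  E=3
Waiting = turnaround − burst: A=8, B=3, C=17, D=28, E=0
Total waiting = 8 + 3 + 17 + 28 + 0 = 56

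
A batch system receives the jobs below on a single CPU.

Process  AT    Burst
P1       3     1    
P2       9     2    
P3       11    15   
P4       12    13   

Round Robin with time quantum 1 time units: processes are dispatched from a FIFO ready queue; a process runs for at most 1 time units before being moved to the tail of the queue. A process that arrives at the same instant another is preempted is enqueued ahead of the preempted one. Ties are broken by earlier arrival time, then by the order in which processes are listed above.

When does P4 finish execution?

37

Schedule: | idle 0-3 | P1 3-4 | idle 4-9 | P2 9-11 | P3 11-12 | P4 12-13 | P3 13-14 | P4 14-15 | P3 15-16 | P4 16-17 | P3 17-18 | P4 18-19 | P3 19-20 | P4 20-21 | P3 21-22 | P4 22-23 | P3 23-24 | P4 24-25 | P3 25-26 | P4 26-27 | P3 27-28 | P4 28-29 | P3 29-30 | P4 30-31 | P3 31-32 | P4 32-33 | P3 33-34 | P4 34-35 | P3 35-36 | P4 36-37 | P3 37-39 |
Completion: P1=4  P2=11  P3=39  P4=37
Turnaround (C−A): P1=1  P2=2  P3=28  P4=25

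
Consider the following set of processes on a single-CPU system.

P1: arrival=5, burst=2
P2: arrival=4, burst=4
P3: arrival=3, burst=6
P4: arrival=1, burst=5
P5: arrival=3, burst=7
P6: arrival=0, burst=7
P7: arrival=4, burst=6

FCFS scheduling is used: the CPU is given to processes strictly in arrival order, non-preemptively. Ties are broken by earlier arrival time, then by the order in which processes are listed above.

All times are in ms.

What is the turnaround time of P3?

15

Timeline: | P6 0-7 | P4 7-12 | P3 12-18 | P5 18-25 | P2 25-29 | P7 29-35 | P1 35-37 |
Completion: P1=37  P2=29  P3=18  P4=12  P5=25  P6=7  P7=35
Turnaround(P3) = completion − arrival = 18 − 3 = 15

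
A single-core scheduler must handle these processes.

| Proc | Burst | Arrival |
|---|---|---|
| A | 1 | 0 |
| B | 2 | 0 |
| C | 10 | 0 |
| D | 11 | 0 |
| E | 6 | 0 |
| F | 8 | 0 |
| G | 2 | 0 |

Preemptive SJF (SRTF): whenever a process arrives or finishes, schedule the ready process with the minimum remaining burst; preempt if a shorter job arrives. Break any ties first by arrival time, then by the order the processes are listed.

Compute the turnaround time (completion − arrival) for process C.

29

Schedule: | A 0-1 | B 1-3 | G 3-5 | E 5-11 | F 11-19 | C 19-29 | D 29-40 |
Completion: A=1  B=3  C=29  D=40  E=11  F=19  G=5
Turnaround (C−A): A=1  B=3  C=29  D=40  E=11  F=19  G=5
Turnaround(C) = completion − arrival = 29 − 0 = 29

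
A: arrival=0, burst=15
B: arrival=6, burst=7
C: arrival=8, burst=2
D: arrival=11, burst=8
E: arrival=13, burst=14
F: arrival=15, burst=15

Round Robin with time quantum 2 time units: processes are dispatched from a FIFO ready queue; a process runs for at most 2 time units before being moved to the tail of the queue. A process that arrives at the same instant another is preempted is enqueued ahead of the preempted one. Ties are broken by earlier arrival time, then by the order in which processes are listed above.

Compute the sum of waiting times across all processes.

134

Gantt: | A 0-6 | B 6-8 | A 8-10 | C 10-12 | B 12-14 | A 14-16 | D 16-18 | E 18-20 | B 20-22 | F 22-24 | A 24-26 | D 26-28 | E 28-30 | B 30-31 | F 31-33 | A 33-35 | D 35-37 | E 37-39 | F 39-41 | A 41-42 | D 42-44 | E 44-46 | F 46-48 | E 48-50 | F 50-52 | E 52-54 | F 54-56 | E 56-58 | F 58-61 |
Completion: A=42  B=31  C=12  D=44  E=58  F=61
Turnaround (C−A): A=42  B=25  C=4  D=33  E=45  F=46
Waiting = turnaround − burst: A=27, B=18, C=2, D=25, E=31, F=31
Total waiting = 27 + 18 + 2 + 25 + 31 + 31 = 134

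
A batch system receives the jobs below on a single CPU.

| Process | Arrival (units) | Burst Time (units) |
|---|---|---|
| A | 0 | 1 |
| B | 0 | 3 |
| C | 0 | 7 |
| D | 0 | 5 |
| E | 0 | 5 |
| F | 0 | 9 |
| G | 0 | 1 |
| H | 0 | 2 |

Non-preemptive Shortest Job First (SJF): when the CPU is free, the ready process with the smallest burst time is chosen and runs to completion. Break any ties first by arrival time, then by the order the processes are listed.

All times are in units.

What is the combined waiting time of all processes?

67

Timeline: | A 0-1 | G 1-2 | H 2-4 | B 4-7 | D 7-12 | E 12-17 | C 17-24 | F 24-33 |
Completion: A=1  B=7  C=24  D=12  E=17  F=33  G=2  H=4
Turnaround (C−A): A=1  B=7  C=24  D=12  E=17  F=33  G=2  H=4
Waiting = turnaround − burst: A=0, B=4, C=17, D=7, E=12, F=24, G=1, H=2
Total waiting = 0 + 4 + 17 + 7 + 12 + 24 + 1 + 2 = 67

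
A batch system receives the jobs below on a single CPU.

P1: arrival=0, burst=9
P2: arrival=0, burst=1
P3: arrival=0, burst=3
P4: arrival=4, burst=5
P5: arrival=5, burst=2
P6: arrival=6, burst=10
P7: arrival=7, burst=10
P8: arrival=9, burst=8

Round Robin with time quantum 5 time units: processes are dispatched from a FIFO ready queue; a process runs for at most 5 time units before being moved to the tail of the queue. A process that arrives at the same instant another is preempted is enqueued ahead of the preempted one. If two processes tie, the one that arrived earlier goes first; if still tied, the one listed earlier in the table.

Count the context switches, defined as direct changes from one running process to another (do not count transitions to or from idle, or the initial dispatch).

Timeline: | P1 0-5 | P2 5-6 | P3 6-9 | P4 9-14 | P5 14-16 | P1 16-20 | P6 20-25 | P7 25-30 | P8 30-35 | P6 35-40 | P7 40-45 | P8 45-48 |
Completion: P1=20  P2=6  P3=9  P4=14  P5=16  P6=40  P7=45  P8=48

11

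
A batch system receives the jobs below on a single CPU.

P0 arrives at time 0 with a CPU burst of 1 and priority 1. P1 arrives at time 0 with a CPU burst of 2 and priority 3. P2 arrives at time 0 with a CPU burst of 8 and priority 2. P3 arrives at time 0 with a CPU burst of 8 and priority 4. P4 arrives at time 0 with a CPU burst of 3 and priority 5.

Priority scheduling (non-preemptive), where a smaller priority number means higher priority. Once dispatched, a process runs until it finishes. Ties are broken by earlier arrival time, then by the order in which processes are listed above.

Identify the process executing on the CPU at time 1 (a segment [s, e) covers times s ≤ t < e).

P2

Timeline: | P0 0-1 | P2 1-9 | P1 9-11 | P3 11-19 | P4 19-22 |
Completion: P0=1  P1=11  P2=9  P3=19  P4=22
Turnaround (C−A): P0=1  P1=11  P2=9  P3=19  P4=22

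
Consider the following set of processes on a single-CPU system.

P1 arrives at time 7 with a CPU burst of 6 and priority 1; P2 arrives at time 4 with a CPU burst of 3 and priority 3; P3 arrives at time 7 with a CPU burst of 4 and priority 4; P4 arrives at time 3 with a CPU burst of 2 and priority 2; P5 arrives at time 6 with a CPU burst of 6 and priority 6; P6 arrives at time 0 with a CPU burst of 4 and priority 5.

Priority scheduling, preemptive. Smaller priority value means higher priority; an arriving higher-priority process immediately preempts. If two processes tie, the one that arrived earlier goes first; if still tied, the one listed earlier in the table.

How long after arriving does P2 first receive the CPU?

1

Gantt: | P6 0-3 | P4 3-5 | P2 5-7 | P1 7-13 | P2 13-14 | P3 14-18 | P6 18-19 | P5 19-25 |
Completion: P1=13  P2=14  P3=18  P4=5  P5=25  P6=19
Turnaround (C−A): P1=6  P2=10  P3=11  P4=2  P5=19  P6=19
Response(P2) = first start − arrival = 5 − 4 = 1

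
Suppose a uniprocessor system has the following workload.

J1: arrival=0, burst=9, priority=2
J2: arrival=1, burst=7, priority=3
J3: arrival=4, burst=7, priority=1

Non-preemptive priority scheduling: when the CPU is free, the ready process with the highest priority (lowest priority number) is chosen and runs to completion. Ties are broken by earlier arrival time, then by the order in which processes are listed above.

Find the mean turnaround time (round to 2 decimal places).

14.33

Schedule: | J1 0-9 | J3 9-16 | J2 16-23 |
Completion: J1=9  J2=23  J3=16
Turnaround (C−A): J1=9  J2=22  J3=12
Turnaround times: J1=9, J2=22, J3=12
Average turnaround = (9+22+12) / 3 = 43/3 = 14.33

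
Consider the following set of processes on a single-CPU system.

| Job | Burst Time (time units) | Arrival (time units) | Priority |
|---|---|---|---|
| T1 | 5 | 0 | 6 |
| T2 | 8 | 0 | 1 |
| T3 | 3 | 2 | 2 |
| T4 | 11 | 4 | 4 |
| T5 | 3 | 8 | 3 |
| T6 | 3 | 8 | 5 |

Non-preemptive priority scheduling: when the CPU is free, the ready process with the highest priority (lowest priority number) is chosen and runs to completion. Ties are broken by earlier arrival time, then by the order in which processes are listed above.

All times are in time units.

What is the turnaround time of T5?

Schedule: | T2 0-8 | T3 8-11 | T5 11-14 | T4 14-25 | T6 25-28 | T1 28-33 |
Completion: T1=33  T2=8  T3=11  T4=25  T5=14  T6=28
Turnaround (C−A): T1=33  T2=8  T3=9  T4=21  T5=6  T6=20
Turnaround(T5) = completion − arrival = 14 − 8 = 6

6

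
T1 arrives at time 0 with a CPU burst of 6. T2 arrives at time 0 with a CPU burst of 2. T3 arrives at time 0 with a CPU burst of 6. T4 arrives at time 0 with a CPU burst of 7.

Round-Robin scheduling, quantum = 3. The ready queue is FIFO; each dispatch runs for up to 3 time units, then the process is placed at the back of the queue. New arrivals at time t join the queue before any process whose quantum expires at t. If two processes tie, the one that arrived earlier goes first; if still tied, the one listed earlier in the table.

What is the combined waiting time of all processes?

36

Gantt: | T1 0-3 | T2 3-5 | T3 5-8 | T4 8-11 | T1 11-14 | T3 14-17 | T4 17-21 |
Completion: T1=14  T2=5  T3=17  T4=21
Waiting = turnaround − burst: T1=8, T2=3, T3=11, T4=14
Total waiting = 8 + 3 + 11 + 14 = 36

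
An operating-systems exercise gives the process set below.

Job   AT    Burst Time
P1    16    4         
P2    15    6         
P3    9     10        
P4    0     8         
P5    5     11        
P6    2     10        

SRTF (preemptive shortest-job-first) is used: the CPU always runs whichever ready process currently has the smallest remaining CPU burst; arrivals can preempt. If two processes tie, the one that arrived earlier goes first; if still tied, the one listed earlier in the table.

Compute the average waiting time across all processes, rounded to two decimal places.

Schedule: | P4 0-8 | P6 8-18 | P1 18-22 | P2 22-28 | P3 28-38 | P5 38-49 |
Completion: P1=22  P2=28  P3=38  P4=8  P5=49  P6=18
Turnaround (C−A): P1=6  P2=13  P3=29  P4=8  P5=44  P6=16
Waiting times: P1=2, P2=7, P3=19, P4=0, P5=33, P6=6
Average waiting = (2+7+19+0+33+6) / 6 = 67/6 = 11.17

11.17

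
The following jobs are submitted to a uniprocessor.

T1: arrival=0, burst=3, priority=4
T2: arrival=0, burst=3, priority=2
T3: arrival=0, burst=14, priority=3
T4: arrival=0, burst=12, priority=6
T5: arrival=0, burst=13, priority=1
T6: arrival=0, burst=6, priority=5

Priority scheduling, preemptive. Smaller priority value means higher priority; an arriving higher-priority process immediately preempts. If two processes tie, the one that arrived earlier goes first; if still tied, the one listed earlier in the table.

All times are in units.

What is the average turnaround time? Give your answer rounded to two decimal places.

Timeline: | T5 0-13 | T2 13-16 | T3 16-30 | T1 30-33 | T6 33-39 | T4 39-51 |
Completion: T1=33  T2=16  T3=30  T4=51  T5=13  T6=39
Turnaround (C−A): T1=33  T2=16  T3=30  T4=51  T5=13  T6=39
Turnaround times: T1=33, T2=16, T3=30, T4=51, T5=13, T6=39
Average turnaround = (33+16+30+51+13+39) / 6 = 182/6 = 30.33

30.33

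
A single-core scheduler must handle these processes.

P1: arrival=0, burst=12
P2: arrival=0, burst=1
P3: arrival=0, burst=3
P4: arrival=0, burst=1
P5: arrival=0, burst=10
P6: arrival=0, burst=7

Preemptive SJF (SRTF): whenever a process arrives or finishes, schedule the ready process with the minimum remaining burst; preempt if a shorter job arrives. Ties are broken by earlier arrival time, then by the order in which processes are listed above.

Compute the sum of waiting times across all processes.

Timeline: | P2 0-1 | P4 1-2 | P3 2-5 | P6 5-12 | P5 12-22 | P1 22-34 |
Completion: P1=34  P2=1  P3=5  P4=2  P5=22  P6=12
Waiting = turnaround − burst: P1=22, P2=0, P3=2, P4=1, P5=12, P6=5
Total waiting = 22 + 0 + 2 + 1 + 12 + 5 = 42

42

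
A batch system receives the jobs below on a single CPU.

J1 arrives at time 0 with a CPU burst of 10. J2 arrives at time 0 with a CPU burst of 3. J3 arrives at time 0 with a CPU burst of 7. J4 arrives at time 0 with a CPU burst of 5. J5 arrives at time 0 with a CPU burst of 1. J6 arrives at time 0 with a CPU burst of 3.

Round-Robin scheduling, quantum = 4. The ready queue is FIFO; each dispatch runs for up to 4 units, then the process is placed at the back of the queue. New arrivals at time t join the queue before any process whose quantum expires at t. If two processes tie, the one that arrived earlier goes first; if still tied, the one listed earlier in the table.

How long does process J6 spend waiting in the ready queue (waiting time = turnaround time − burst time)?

Gantt: | J1 0-4 | J2 4-7 | J3 7-11 | J4 11-15 | J5 15-16 | J6 16-19 | J1 19-23 | J3 23-26 | J4 26-27 | J1 27-29 |
Completion: J1=29  J2=7  J3=26  J4=27  J5=16  J6=19
Turnaround (C−A): J1=29  J2=7  J3=26  J4=27  J5=16  J6=19
Waiting(J6) = turnaround − burst = 19 − 3 = 16

16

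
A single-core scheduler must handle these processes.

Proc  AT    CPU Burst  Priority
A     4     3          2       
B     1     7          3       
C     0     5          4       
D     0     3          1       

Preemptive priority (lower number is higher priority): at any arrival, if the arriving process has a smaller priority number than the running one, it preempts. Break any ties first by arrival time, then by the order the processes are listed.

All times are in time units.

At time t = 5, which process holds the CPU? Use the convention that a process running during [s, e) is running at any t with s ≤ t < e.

Gantt: | D 0-3 | B 3-4 | A 4-7 | B 7-13 | C 13-18 |
Completion: A=7  B=13  C=18  D=3
Turnaround (C−A): A=3  B=12  C=18  D=3

A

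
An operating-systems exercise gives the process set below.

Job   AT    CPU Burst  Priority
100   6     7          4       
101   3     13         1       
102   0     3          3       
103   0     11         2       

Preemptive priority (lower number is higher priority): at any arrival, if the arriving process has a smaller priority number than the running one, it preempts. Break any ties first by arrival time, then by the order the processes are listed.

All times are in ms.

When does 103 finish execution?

24

Schedule: | 103 0-3 | 101 3-16 | 103 16-24 | 102 24-27 | 100 27-34 |
Completion: 100=34  101=16  102=27  103=24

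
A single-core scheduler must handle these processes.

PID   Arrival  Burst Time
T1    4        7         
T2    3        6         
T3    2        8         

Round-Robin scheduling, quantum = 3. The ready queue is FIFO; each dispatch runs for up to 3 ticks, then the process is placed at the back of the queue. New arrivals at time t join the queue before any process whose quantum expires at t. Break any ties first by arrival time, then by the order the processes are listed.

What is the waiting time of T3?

Timeline: | idle 0-2 | T3 2-5 | T2 5-8 | T1 8-11 | T3 11-14 | T2 14-17 | T1 17-20 | T3 20-22 | T1 22-23 |
Completion: T1=23  T2=17  T3=22
Waiting(T3) = turnaround − burst = 20 − 8 = 12

12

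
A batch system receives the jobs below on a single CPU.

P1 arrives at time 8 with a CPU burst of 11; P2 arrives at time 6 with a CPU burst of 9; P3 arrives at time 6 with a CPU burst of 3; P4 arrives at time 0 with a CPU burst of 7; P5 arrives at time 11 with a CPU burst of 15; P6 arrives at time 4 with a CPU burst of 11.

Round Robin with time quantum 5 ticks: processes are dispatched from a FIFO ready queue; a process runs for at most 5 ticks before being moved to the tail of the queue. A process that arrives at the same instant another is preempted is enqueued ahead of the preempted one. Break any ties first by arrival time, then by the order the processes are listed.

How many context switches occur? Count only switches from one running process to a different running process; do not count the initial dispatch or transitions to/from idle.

13

Gantt: | P4 0-5 | P6 5-10 | P4 10-12 | P2 12-17 | P3 17-20 | P1 20-25 | P6 25-30 | P5 30-35 | P2 35-39 | P1 39-44 | P6 44-45 | P5 45-50 | P1 50-51 | P5 51-56 |
Completion: P1=51  P2=39  P3=20  P4=12  P5=56  P6=45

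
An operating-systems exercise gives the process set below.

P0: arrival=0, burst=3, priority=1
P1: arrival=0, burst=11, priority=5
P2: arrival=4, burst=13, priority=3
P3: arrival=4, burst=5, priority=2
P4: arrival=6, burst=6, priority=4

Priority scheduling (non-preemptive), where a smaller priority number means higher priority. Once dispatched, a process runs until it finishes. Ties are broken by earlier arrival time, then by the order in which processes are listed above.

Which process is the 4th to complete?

P2

Schedule: | P0 0-3 | P1 3-14 | P3 14-19 | P2 19-32 | P4 32-38 |
Completion: P0=3  P1=14  P2=32  P3=19  P4=38
Turnaround (C−A): P0=3  P1=14  P2=28  P3=15  P4=32
Finish order: P0 → P1 → P3 → P2 → P4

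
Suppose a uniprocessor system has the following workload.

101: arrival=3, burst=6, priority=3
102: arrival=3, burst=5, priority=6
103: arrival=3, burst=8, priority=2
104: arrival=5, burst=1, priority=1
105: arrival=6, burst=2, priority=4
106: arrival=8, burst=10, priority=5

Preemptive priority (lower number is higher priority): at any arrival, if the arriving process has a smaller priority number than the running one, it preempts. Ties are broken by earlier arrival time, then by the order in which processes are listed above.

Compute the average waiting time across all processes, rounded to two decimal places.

10.17

Gantt: | idle 0-3 | 103 3-5 | 104 5-6 | 103 6-12 | 101 12-18 | 105 18-20 | 106 20-30 | 102 30-35 |
Completion: 101=18  102=35  103=12  104=6  105=20  106=30
Waiting times: 101=9, 102=27, 103=1, 104=0, 105=12, 106=12
Average waiting = (9+27+1+0+12+12) / 6 = 61/6 = 10.17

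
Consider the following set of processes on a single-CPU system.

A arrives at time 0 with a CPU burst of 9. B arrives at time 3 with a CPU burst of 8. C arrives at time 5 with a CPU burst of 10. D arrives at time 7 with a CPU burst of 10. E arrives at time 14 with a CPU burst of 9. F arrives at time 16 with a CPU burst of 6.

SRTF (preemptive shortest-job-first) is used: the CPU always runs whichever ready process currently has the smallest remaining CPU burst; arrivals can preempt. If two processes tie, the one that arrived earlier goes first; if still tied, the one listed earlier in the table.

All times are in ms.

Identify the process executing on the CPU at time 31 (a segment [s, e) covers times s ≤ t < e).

Timeline: | A 0-9 | B 9-17 | F 17-23 | E 23-32 | C 32-42 | D 42-52 |
Completion: A=9  B=17  C=42  D=52  E=32  F=23

E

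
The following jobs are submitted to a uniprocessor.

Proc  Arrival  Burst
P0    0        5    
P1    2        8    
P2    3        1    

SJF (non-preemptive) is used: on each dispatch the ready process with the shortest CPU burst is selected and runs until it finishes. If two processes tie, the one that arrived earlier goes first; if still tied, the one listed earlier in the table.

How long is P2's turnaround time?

Timeline: | P0 0-5 | P2 5-6 | P1 6-14 |
Completion: P0=5  P1=14  P2=6
Turnaround(P2) = completion − arrival = 6 − 3 = 3

3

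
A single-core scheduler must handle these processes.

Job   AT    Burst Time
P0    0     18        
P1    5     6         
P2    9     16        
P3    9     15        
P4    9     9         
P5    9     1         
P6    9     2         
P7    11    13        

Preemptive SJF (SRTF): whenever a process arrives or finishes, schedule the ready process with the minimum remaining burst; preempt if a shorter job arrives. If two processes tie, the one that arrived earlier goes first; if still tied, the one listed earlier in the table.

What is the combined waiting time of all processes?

147

Gantt: | P0 0-5 | P1 5-9 | P5 9-10 | P1 10-12 | P6 12-14 | P4 14-23 | P0 23-36 | P7 36-49 | P3 49-64 | P2 64-80 |
Completion: P0=36  P1=12  P2=80  P3=64  P4=23  P5=10  P6=14  P7=49
Waiting = turnaround − burst: P0=18, P1=1, P2=55, P3=40, P4=5, P5=0, P6=3, P7=25
Total waiting = 18 + 1 + 55 + 40 + 5 + 0 + 3 + 25 = 147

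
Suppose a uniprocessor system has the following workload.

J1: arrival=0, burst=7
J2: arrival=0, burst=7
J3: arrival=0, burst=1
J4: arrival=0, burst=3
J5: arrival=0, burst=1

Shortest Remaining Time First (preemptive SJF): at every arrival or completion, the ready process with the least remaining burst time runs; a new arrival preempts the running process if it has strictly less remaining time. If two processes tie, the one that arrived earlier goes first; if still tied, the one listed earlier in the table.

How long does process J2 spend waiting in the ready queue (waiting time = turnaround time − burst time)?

12

Gantt: | J3 0-1 | J5 1-2 | J4 2-5 | J1 5-12 | J2 12-19 |
Completion: J1=12  J2=19  J3=1  J4=5  J5=2
Turnaround (C−A): J1=12  J2=19  J3=1  J4=5  J5=2
Waiting(J2) = turnaround − burst = 19 − 7 = 12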